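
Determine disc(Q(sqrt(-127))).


For K = Q(sqrt(d)) with d squarefree: disc(K) = d if d = 1 mod 4, and disc(K) = 4d if d = 2 or 3 mod 4.
Here d = -127, and d mod 4 = 1.
d = 1 mod 4 (O_K = Z[(1+sqrt(d))/2]), so disc(K) = d = -127

-127


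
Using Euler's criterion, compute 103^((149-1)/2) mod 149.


p = 149 is prime and the exponent is (p-1)/2 = 74, so by Euler's criterion 103^74 = (103/149) = +1 or -1 mod 149.
Compute by square-and-multiply:
  74 = 64 + 8 + 2 (binary 1001010)
  Repeated squaring mod 149: 103^1 = 103, 103^2 = 30, 103^4 = 6, 103^8 = 36, 103^16 = 104, 103^32 = 88, 103^64 = 145
  103^74 = 103^64 * 103^8 * 103^2 = 145 * 36 * 30 mod 149
    145 * 36 = 5220 = 5 mod 149
    5 * 30 = 150 = 1 mod 149
  103^74 = 1 mod 149
Result 1: 103 is a quadratic residue mod 149.
103^74 mod 149 = 1

1


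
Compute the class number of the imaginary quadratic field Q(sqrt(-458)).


K = Q(sqrt(-458)). d mod 4 = 2, so D = disc(K) = 4d = -1832
h(K) equals the number of primitive reduced positive-definite forms (a, b, c) = a*x^2 + b*x*y + c*y^2 with b^2 - 4ac = D,
where reduced means |b| <= a <= c, with b >= 0 whenever |b| = a or a = c, and primitive means gcd(a, b, c) = 1.
Reduced forces 3a^2 <= |D| = 1832, so 1 <= a <= 24; b must have the parity of D, and c = (b^2 - D)/(4a) must be an integer >= a.
Enumerate a = 1..24, b in [-a, a]:
  a=1: (1, 0, 458)  [1]
  a=2: (2, 0, 229)  [1]
  a=3: (3, -2, 153), (3, 2, 153)  [2]
  a=4..5: none
  a=6: (6, -4, 77), (6, 4, 77)  [2]
  a=7: (7, -4, 66), (7, 4, 66)  [2]
  a=8: none
  a=9: (9, -2, 51), (9, 2, 51)  [2]
  a=10: none
  a=11: (11, -4, 42), (11, 4, 42)  [2]
  a=12: none
  a=13: (13, -12, 38), (13, 12, 38)  [2]
  a=14: (14, -4, 33), (14, 4, 33)  [2]
  a=15..16: none
  a=17: (17, -2, 27), (17, 2, 27)  [2]
  a=18: (18, -16, 29), (18, 16, 29)  [2]
  a=19: (19, -12, 26), (19, 12, 26)  [2]
  a=20: none
  a=21: (21, -10, 23), (21, -4, 22), (21, 4, 22), (21, 10, 23)  [4]
  a=22..24: none
Total reduced forms: 1 + 1 + 2 + 2 + 2 + 2 + 2 + 2 + 2 + 2 + 2 + 2 + 4 = 26
h = 26

26


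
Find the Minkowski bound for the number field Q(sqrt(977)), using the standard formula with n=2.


d = 977, d mod 4 = 1, so disc(K) = d = 977; |disc(K)| = 977
Real quadratic field, so n = 2, s = r2 = 0, r1 = 2
M = (n!/n^n) * (4/pi)^s * sqrt(|disc(K)|) = (2!/2^2) * (4/pi)^0 * sqrt(977)
= 0.5 * 1.000000 * 31.256999
= 15.6285

15.6285


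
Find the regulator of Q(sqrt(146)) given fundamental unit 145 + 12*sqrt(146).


epsilon = 145 + 12*sqrt(146)
= 289.9966
R = ln(289.9966)
= 5.6699

5.6699


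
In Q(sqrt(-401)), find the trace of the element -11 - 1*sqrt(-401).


Tr(a + b*sqrt(d)) = (a + b*sqrt(d)) + (a - b*sqrt(d)) = 2a
= 2 * (-11)
= -22

-22


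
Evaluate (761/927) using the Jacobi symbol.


Compute (761/927) via quadratic reciprocity:
  reciprocity: (761/927) -> +(927/761)
  reduce: (166/761)
  pull out 2: (2/761) = +1  (since 761 mod 8 = 1)
  reciprocity: (83/761) -> +(761/83)
  reduce: (14/83)
  pull out 2: (2/83) = -1  (since 83 mod 8 = 3)
  reciprocity: (7/83) -> -(83/7)
  reduce: (6/7)
  pull out 2: (2/7) = +1  (since 7 mod 8 = 7)
  reciprocity: (3/7) -> -(7/3)
  reduce: (1/3)
  (1/3) = 1
Product of signs = -1

-1


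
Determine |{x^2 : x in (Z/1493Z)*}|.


For prime p, the number of non-zero quadratic residues is (p-1)/2.
= (1493-1)/2
= 746

746


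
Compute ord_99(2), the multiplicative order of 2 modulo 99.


We want ord_99(2), the smallest k >= 1 with 2^k = 1 mod 99.
n = 99 = 3^2 * 11, phi(99) = 60; the order divides phi(n).
Divisors of 60: 1, 2, 3, 4, 5, 6, 10, 12, 15, 20, 30, 60
Repeated squaring mod 99: 2^1 = 2, 2^2 = 4, 2^4 = 16, 2^8 = 58, 2^16 = 97, 2^32 = 4
Test divisors in increasing order:
  k=1: 2^1 = 2 mod 99
  k=2: 2^2 = 4 mod 99
  k=3: 2^3 = 4 * 2 = 8 mod 99
  k=4: 2^4 = 16 mod 99
  k=5: 2^5 = 16 * 2 = 32 mod 99
  k=6: 2^6 = 16 * 4 = 64 mod 99
  k=10: 2^10 = 58 * 4 = 34 mod 99
  k=12: 2^12 = 58 * 16 = 37 mod 99
  k=15: 2^15 = 58 * 16 * 4 * 2 = 98 mod 99
  k=20: 2^20 = 97 * 16 = 67 mod 99
  k=30: 2^30 = 97 * 58 * 16 * 4 = 1 mod 99  <- first divisor giving 1
Order = 30

30


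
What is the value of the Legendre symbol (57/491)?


p = 491 is prime, so compute (57/491) with the reciprocity algorithm (Jacobi-symbol steps: pull out 2s via (2/n), flip via reciprocity, reduce):
  reciprocity: (57/491) -> +(491/57)
  reduce: (35/57)
  reciprocity: (35/57) -> +(57/35)
  reduce: (22/35)
  pull out 2: (2/35) = -1  (since 35 mod 8 = 3)
  reciprocity: (11/35) -> -(35/11)
  reduce: (2/11)
  pull out 2: (2/11) = -1  (since 11 mod 8 = 3)
  (1/11) = 1
Product of signs = -1
(57/491) = -1

-1


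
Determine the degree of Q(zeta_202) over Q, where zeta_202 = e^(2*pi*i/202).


The degree equals Euler's totient phi(202).
202 = 2 * 101
phi(202) = 100

100


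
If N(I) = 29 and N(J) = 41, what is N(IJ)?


N(IJ) = N(I) * N(J)
= 29 * 41
= 1189

1189


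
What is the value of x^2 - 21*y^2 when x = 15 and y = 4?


x^2 - d*y^2
= 15^2 - 21*4^2
= 225 - 336
= -111

-111


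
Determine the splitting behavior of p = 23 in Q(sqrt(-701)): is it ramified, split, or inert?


K = Q(sqrt(-701)). Since d mod 4 = 3, disc(K) = -2804.
Check p | disc: -2804 mod 23 = 2.
p does not divide disc. Compute Legendre symbol (d/p):
12^((23-1)/2) mod 23 = 1
(d/p) = 1, so p splits: (p) = P*P' with e=1, f=1, g=2.
Therefore p is split.

split


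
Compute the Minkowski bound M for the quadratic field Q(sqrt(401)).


d = 401, d mod 4 = 1, so disc(K) = d = 401; |disc(K)| = 401
Real quadratic field, so n = 2, s = r2 = 0, r1 = 2
M = (n!/n^n) * (4/pi)^s * sqrt(|disc(K)|) = (2!/2^2) * (4/pi)^0 * sqrt(401)
= 0.5 * 1.000000 * 20.024984
= 10.0125

10.0125


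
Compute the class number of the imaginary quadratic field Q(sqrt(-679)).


K = Q(sqrt(-679)). d mod 4 = 1, so D = disc(K) = d = -679
h(K) equals the number of primitive reduced positive-definite forms (a, b, c) = a*x^2 + b*x*y + c*y^2 with b^2 - 4ac = D,
where reduced means |b| <= a <= c, with b >= 0 whenever |b| = a or a = c, and primitive means gcd(a, b, c) = 1.
Reduced forces 3a^2 <= |D| = 679, so 1 <= a <= 15; b must have the parity of D, and c = (b^2 - D)/(4a) must be an integer >= a.
Enumerate a = 1..15, b in [-a, a]:
  a=1: (1, 1, 170)  [1]
  a=2: (2, -1, 85), (2, 1, 85)  [2]
  a=3: none
  a=4: (4, -3, 43), (4, 3, 43)  [2]
  a=5: (5, -1, 34), (5, 1, 34)  [2]
  a=6: none
  a=7: (7, 7, 26)  [1]
  a=8: (8, -5, 22), (8, 5, 22)  [2]
  a=9: none
  a=10: (10, -9, 19), (10, -1, 17), (10, 1, 17), (10, 9, 19)  [4]
  a=11: (11, -5, 16), (11, 5, 16)  [2]
  a=12: none
  a=13: (13, -7, 14), (13, 7, 14)  [2]
  a=14..15: none
Total reduced forms: 1 + 2 + 2 + 2 + 1 + 2 + 4 + 2 + 2 = 18
h = 18

18


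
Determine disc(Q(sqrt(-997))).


For K = Q(sqrt(d)) with d squarefree: disc(K) = d if d = 1 mod 4, and disc(K) = 4d if d = 2 or 3 mod 4.
Here d = -997, and d mod 4 = 3.
d = 3 mod 4, not 1 (O_K = Z[sqrt(d)]), so disc(K) = 4d = 4 * (-997) = -3988

-3988


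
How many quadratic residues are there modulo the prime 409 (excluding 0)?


For prime p, the number of non-zero quadratic residues is (p-1)/2.
= (409-1)/2
= 204

204


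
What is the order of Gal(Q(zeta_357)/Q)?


|Gal(Q(zeta_357)/Q)| = phi(357)
= 192

192


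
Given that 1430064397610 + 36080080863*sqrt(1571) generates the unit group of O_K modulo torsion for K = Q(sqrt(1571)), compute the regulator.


epsilon = 1430064397610 + 36080080863*sqrt(1571)
= 2.8601e+12
R = ln(2.8601e+12)
= 28.6819

28.6819


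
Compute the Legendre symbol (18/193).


p = 193 is prime, so compute (18/193) with the reciprocity algorithm (Jacobi-symbol steps: pull out 2s via (2/n), flip via reciprocity, reduce):
  pull out 2: (2/193) = +1  (since 193 mod 8 = 1)
  reciprocity: (9/193) -> +(193/9)
  reduce: (4/9)
  pull out 2: (2/9) = +1  (since 9 mod 8 = 1)
  pull out 2: (2/9) = +1  (since 9 mod 8 = 1)
  (1/9) = 1
Product of signs = 1
(18/193) = 1

1


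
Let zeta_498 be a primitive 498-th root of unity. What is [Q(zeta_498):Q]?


The degree equals Euler's totient phi(498).
498 = 2 * 3 * 83
phi(498) = 164

164


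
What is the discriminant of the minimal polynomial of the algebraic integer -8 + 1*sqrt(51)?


The element -8 + 1*sqrt(51) has minimal polynomial:
x^2 + 16*x + 13
Discriminant = (16)^2 - 4*(13)
= 256 - 52
= 204

204


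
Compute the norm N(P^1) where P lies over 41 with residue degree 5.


N(P^a) = p^(a*f)
= 41^(1*5)
= 41^5
= 115856201

115856201


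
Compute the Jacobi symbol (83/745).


Compute (83/745) via quadratic reciprocity:
  reciprocity: (83/745) -> +(745/83)
  reduce: (81/83)
  reciprocity: (81/83) -> +(83/81)
  reduce: (2/81)
  pull out 2: (2/81) = +1  (since 81 mod 8 = 1)
  (1/81) = 1
Product of signs = 1

1


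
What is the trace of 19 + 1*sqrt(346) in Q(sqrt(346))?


Tr(a + b*sqrt(d)) = (a + b*sqrt(d)) + (a - b*sqrt(d)) = 2a
= 2 * (19)
= 38

38


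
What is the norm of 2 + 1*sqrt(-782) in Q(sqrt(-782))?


N(a + b*sqrt(d)) = a^2 - d*b^2
= (2)^2 - (-782)*(1)^2
= 4 + 782
= 786

786


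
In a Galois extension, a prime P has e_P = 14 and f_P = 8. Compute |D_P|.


|D_P| = e * f
= 14 * 8
= 112

112


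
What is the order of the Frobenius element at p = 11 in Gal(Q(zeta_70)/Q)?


The Frobenius at p in Gal(Q(zeta_n)/Q) = (Z/nZ)* is the class of p, so its order is ord_70(11), the smallest k >= 1 with 11^k = 1 mod 70.
n = 70 = 2 * 5 * 7, phi(70) = 24; the order divides phi(n).
Divisors of 24: 1, 2, 3, 4, 6, 8, 12, 24
Repeated squaring mod 70: 11^1 = 11, 11^2 = 51, 11^4 = 11, 11^8 = 51, 11^16 = 11
Test divisors in increasing order:
  k=1: 11^1 = 11 mod 70
  k=2: 11^2 = 51 mod 70
  k=3: 11^3 = 51 * 11 = 1 mod 70  <- first divisor giving 1
Order = 3

3


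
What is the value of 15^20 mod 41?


p = 41 is prime and the exponent is (p-1)/2 = 20, so by Euler's criterion 15^20 = (15/41) = +1 or -1 mod 41.
Compute by square-and-multiply:
  20 = 16 + 4 (binary 10100)
  Repeated squaring mod 41: 15^1 = 15, 15^2 = 20, 15^4 = 31, 15^8 = 18, 15^16 = 37
  15^20 = 15^16 * 15^4 = 37 * 31 mod 41
    37 * 31 = 1147 = 40 mod 41
  15^20 = 40 mod 41
Result 40 = p - 1 = -1 mod 41: 15 is a quadratic non-residue mod 41. As a residue in [0, p-1] the value is 40.
15^20 mod 41 = 40

40


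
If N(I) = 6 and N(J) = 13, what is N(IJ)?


N(IJ) = N(I) * N(J)
= 6 * 13
= 78

78


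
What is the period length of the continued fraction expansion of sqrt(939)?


Run the CF algorithm for sqrt(939).
a_0 = floor(sqrt(939)) = 30; set m_0=0, q_0=1.
Recurrence: m' = q*a - m,  q' = (d - m'^2)/q,  a' = floor((a_0 + m')/q').
  step 1: m=30, q=39, a=1
  step 2: m=9, q=22, a=1
  step 3: m=13, q=35, a=1
  step 4: m=22, q=13, a=4
  step 5: m=30, q=3, a=20
  step 6: m=30, q=13, a=4
  step 7: m=22, q=35, a=1
  step 8: m=13, q=22, a=1
  step 9: m=9, q=39, a=1
  step 10: m=30, q=1, a=60
a_10 = 2*a_0 = 60, so the period closes here.
sqrt(939) = [30; 1, 1, 1, 4, 20, 4, 1, 1, 1, 60]
Period length = 10

10


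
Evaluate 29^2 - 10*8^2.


x^2 - d*y^2
= 29^2 - 10*8^2
= 841 - 640
= 201

201


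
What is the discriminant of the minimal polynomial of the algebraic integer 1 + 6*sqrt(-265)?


The element 1 + 6*sqrt(-265) has minimal polynomial:
x^2 - 2*x + 9541
Discriminant = (-2)^2 - 4*(9541)
= 4 - 38164
= -38160

-38160


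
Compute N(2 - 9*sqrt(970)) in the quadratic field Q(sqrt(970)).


N(a + b*sqrt(d)) = a^2 - d*b^2
= (2)^2 - (970)*(-9)^2
= 4 - 78570
= -78566

-78566


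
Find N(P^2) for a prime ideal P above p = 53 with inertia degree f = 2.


N(P^a) = p^(a*f)
= 53^(2*2)
= 53^4
= 7890481

7890481


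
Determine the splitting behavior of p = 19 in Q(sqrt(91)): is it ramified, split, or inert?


K = Q(sqrt(91)). Since d mod 4 = 3, disc(K) = 364.
Check p | disc: 364 mod 19 = 3.
p does not divide disc. Compute Legendre symbol (d/p):
15^((19-1)/2) mod 19 = -1
(d/p) = -1, so p is inert: (p) stays prime with e=1, f=2, g=1.
Therefore p is inert.

inert


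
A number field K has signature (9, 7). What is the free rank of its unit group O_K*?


By Dirichlet's unit theorem:
rank = r1 + r2 - 1
= 9 + 7 - 1
= 15

15


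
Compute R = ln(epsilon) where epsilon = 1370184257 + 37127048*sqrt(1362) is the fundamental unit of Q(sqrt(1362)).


epsilon = 1370184257 + 37127048*sqrt(1362)
= 2.7404e+09
R = ln(2.7404e+09)
= 21.7314

21.7314


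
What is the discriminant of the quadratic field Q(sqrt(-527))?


For K = Q(sqrt(d)) with d squarefree: disc(K) = d if d = 1 mod 4, and disc(K) = 4d if d = 2 or 3 mod 4.
Here d = -527, and d mod 4 = 1.
d = 1 mod 4 (O_K = Z[(1+sqrt(d))/2]), so disc(K) = d = -527

-527


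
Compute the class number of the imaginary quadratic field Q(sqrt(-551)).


K = Q(sqrt(-551)). d mod 4 = 1, so D = disc(K) = d = -551
h(K) equals the number of primitive reduced positive-definite forms (a, b, c) = a*x^2 + b*x*y + c*y^2 with b^2 - 4ac = D,
where reduced means |b| <= a <= c, with b >= 0 whenever |b| = a or a = c, and primitive means gcd(a, b, c) = 1.
Reduced forces 3a^2 <= |D| = 551, so 1 <= a <= 13; b must have the parity of D, and c = (b^2 - D)/(4a) must be an integer >= a.
Enumerate a = 1..13, b in [-a, a]:
  a=1: (1, 1, 138)  [1]
  a=2: (2, -1, 69), (2, 1, 69)  [2]
  a=3: (3, -1, 46), (3, 1, 46)  [2]
  a=4: (4, -3, 35), (4, 3, 35)  [2]
  a=5: (5, -3, 28), (5, 3, 28)  [2]
  a=6: (6, -5, 24), (6, -1, 23), (6, 1, 23), (6, 5, 24)  [4]
  a=7: (7, -3, 20), (7, 3, 20)  [2]
  a=8: (8, -5, 18), (8, 5, 18)  [2]
  a=9: (9, -5, 16), (9, 5, 16)  [2]
  a=10: (10, -7, 15), (10, -3, 14), (10, 3, 14), (10, 7, 15)  [4]
  a=11: none
  a=12: (12, -11, 14), (12, 5, 12), (12, 11, 14)  [3]
  a=13: none
Total reduced forms: 1 + 2 + 2 + 2 + 2 + 4 + 2 + 2 + 2 + 4 + 3 = 26
h = 26

26


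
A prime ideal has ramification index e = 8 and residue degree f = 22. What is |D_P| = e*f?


|D_P| = e * f
= 8 * 22
= 176

176


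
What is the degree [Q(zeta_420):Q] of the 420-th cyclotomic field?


The degree equals Euler's totient phi(420).
420 = 2^2 * 3 * 5 * 7
phi(420) = 96

96


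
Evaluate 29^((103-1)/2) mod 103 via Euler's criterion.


p = 103 is prime and the exponent is (p-1)/2 = 51, so by Euler's criterion 29^51 = (29/103) = +1 or -1 mod 103.
Compute by square-and-multiply:
  51 = 32 + 16 + 2 + 1 (binary 110011)
  Repeated squaring mod 103: 29^1 = 29, 29^2 = 17, 29^4 = 83, 29^8 = 91, 29^16 = 41, 29^32 = 33
  29^51 = 29^32 * 29^16 * 29^2 * 29^1 = 33 * 41 * 17 * 29 mod 103
    33 * 41 = 1353 = 14 mod 103
    14 * 17 = 238 = 32 mod 103
    32 * 29 = 928 = 1 mod 103
  29^51 = 1 mod 103
Result 1: 29 is a quadratic residue mod 103.
29^51 mod 103 = 1

1


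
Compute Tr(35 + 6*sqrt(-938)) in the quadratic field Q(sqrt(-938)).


Tr(a + b*sqrt(d)) = (a + b*sqrt(d)) + (a - b*sqrt(d)) = 2a
= 2 * (35)
= 70

70


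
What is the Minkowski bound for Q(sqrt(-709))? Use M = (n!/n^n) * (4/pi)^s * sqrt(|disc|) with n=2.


d = -709, d mod 4 = 3, so disc(K) = 4d = -2836; |disc(K)| = 2836
Imaginary quadratic field, so n = 2, s = r2 = 1, r1 = 0
M = (n!/n^n) * (4/pi)^s * sqrt(|disc(K)|) = (2!/2^2) * (4/pi)^1 * sqrt(2836)
= 0.5 * 1.273240 * 53.254108
= 33.9026

33.9026


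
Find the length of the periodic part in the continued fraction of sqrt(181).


Run the CF algorithm for sqrt(181).
a_0 = floor(sqrt(181)) = 13; set m_0=0, q_0=1.
Recurrence: m' = q*a - m,  q' = (d - m'^2)/q,  a' = floor((a_0 + m')/q').
  step 1: m=13, q=12, a=2
  step 2: m=11, q=5, a=4
  step 3: m=9, q=20, a=1
  step 4: m=11, q=3, a=8
  step 5: m=13, q=4, a=6
  step 6: m=11, q=15, a=1
  step 7: m=4, q=11, a=1
  step 8: m=7, q=12, a=1
  step 9: m=5, q=13, a=1
  step 10: m=8, q=9, a=2
  step 11: m=10, q=9, a=2
  step 12: m=8, q=13, a=1
  step 13: m=5, q=12, a=1
  step 14: m=7, q=11, a=1
  step 15: m=4, q=15, a=1
  step 16: m=11, q=4, a=6
  step 17: m=13, q=3, a=8
  step 18: m=11, q=20, a=1
  step 19: m=9, q=5, a=4
  step 20: m=11, q=12, a=2
  step 21: m=13, q=1, a=26
a_21 = 2*a_0 = 26, so the period closes here.
sqrt(181) = [13; 2, 4, 1, 8, 6, 1, 1, 1, 1, 2, 2, 1, 1, 1, 1, 6, 8, 1, 4, 2, 26]
Period length = 21

21


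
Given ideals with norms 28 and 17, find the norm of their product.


N(IJ) = N(I) * N(J)
= 28 * 17
= 476

476


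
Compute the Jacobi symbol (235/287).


Compute (235/287) via quadratic reciprocity:
  reciprocity: (235/287) -> -(287/235)
  reduce: (52/235)
  pull out 2: (2/235) = -1  (since 235 mod 8 = 3)
  pull out 2: (2/235) = -1  (since 235 mod 8 = 3)
  reciprocity: (13/235) -> +(235/13)
  reduce: (1/13)
  (1/13) = 1
Product of signs = -1

-1


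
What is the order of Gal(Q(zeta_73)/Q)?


|Gal(Q(zeta_73)/Q)| = phi(73)
= 72

72


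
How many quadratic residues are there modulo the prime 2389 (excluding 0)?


For prime p, the number of non-zero quadratic residues is (p-1)/2.
= (2389-1)/2
= 1194

1194


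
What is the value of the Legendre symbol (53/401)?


p = 401 is prime, so compute (53/401) with the reciprocity algorithm (Jacobi-symbol steps: pull out 2s via (2/n), flip via reciprocity, reduce):
  reciprocity: (53/401) -> +(401/53)
  reduce: (30/53)
  pull out 2: (2/53) = -1  (since 53 mod 8 = 5)
  reciprocity: (15/53) -> +(53/15)
  reduce: (8/15)
  pull out 2: (2/15) = +1  (since 15 mod 8 = 7)
  pull out 2: (2/15) = +1  (since 15 mod 8 = 7)
  pull out 2: (2/15) = +1  (since 15 mod 8 = 7)
  (1/15) = 1
Product of signs = -1
(53/401) = -1

-1


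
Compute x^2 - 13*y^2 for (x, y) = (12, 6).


x^2 - d*y^2
= 12^2 - 13*6^2
= 144 - 468
= -324

-324


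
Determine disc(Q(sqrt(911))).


For K = Q(sqrt(d)) with d squarefree: disc(K) = d if d = 1 mod 4, and disc(K) = 4d if d = 2 or 3 mod 4.
Here d = 911, and d mod 4 = 3.
d = 3 mod 4, not 1 (O_K = Z[sqrt(d)]), so disc(K) = 4d = 4 * (911) = 3644

3644


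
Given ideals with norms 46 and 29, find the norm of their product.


N(IJ) = N(I) * N(J)
= 46 * 29
= 1334

1334


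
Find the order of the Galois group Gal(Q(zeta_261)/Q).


|Gal(Q(zeta_261)/Q)| = phi(261)
= 168

168


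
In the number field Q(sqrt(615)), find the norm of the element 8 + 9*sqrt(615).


N(a + b*sqrt(d)) = a^2 - d*b^2
= (8)^2 - (615)*(9)^2
= 64 - 49815
= -49751

-49751


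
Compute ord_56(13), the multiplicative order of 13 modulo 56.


We want ord_56(13), the smallest k >= 1 with 13^k = 1 mod 56.
n = 56 = 2^3 * 7, phi(56) = 24; the order divides phi(n).
Divisors of 24: 1, 2, 3, 4, 6, 8, 12, 24
Repeated squaring mod 56: 13^1 = 13, 13^2 = 1, 13^4 = 1, 13^8 = 1, 13^16 = 1
Test divisors in increasing order:
  k=1: 13^1 = 13 mod 56
  k=2: 13^2 = 1 mod 56  <- first divisor giving 1
Order = 2

2


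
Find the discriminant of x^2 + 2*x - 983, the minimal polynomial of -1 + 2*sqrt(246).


The element -1 + 2*sqrt(246) has minimal polynomial:
x^2 + 2*x - 983
Discriminant = (2)^2 - 4*(-983)
= 4 + 3932
= 3936

3936


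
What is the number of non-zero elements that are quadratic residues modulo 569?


For prime p, the number of non-zero quadratic residues is (p-1)/2.
= (569-1)/2
= 284

284


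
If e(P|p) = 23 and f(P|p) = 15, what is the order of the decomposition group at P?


|D_P| = e * f
= 23 * 15
= 345

345


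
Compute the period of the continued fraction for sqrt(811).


Run the CF algorithm for sqrt(811).
a_0 = floor(sqrt(811)) = 28; set m_0=0, q_0=1.
Recurrence: m' = q*a - m,  q' = (d - m'^2)/q,  a' = floor((a_0 + m')/q').
  step 1: m=28, q=27, a=2
  step 2: m=26, q=5, a=10
  step 3: m=24, q=47, a=1
  step 4: m=23, q=6, a=8
  step 5: m=25, q=31, a=1
  step 6: m=6, q=25, a=1
  step 7: m=19, q=18, a=2
  step 8: m=17, q=29, a=1
  step 9: m=12, q=23, a=1
  step 10: m=11, q=30, a=1
  step 11: m=19, q=15, a=3
  step 12: m=26, q=9, a=6
  step 13: m=28, q=3, a=18
  step 14: m=26, q=45, a=1
  step 15: m=19, q=10, a=4
  step 16: m=21, q=37, a=1
  step 17: m=16, q=15, a=2
  step 18: m=14, q=41, a=1
  step 19: m=27, q=2, a=27
  step 20: m=27, q=41, a=1
  step 21: m=14, q=15, a=2
  step 22: m=16, q=37, a=1
  step 23: m=21, q=10, a=4
  step 24: m=19, q=45, a=1
  step 25: m=26, q=3, a=18
  step 26: m=28, q=9, a=6
  step 27: m=26, q=15, a=3
  step 28: m=19, q=30, a=1
  step 29: m=11, q=23, a=1
  step 30: m=12, q=29, a=1
  step 31: m=17, q=18, a=2
  step 32: m=19, q=25, a=1
  step 33: m=6, q=31, a=1
  step 34: m=25, q=6, a=8
  step 35: m=23, q=47, a=1
  step 36: m=24, q=5, a=10
  step 37: m=26, q=27, a=2
  step 38: m=28, q=1, a=56
a_38 = 2*a_0 = 56, so the period closes here.
sqrt(811) = [28; 2, 10, 1, 8, 1, 1, 2, 1, 1, 1, 3, 6, 18, 1, 4, 1, 2, 1, 27, 1, 2, 1, 4, 1, 18, 6, 3, 1, 1, 1, 2, 1, 1, 8, 1, 10, 2, 56]
Period length = 38

38


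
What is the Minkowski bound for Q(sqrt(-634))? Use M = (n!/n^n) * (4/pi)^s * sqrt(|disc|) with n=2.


d = -634, d mod 4 = 2, so disc(K) = 4d = -2536; |disc(K)| = 2536
Imaginary quadratic field, so n = 2, s = r2 = 1, r1 = 0
M = (n!/n^n) * (4/pi)^s * sqrt(|disc(K)|) = (2!/2^2) * (4/pi)^1 * sqrt(2536)
= 0.5 * 1.273240 * 50.358713
= 32.0594

32.0594


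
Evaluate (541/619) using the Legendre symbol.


p = 619 is prime, so compute (541/619) with the reciprocity algorithm (Jacobi-symbol steps: pull out 2s via (2/n), flip via reciprocity, reduce):
  reciprocity: (541/619) -> +(619/541)
  reduce: (78/541)
  pull out 2: (2/541) = -1  (since 541 mod 8 = 5)
  reciprocity: (39/541) -> +(541/39)
  reduce: (34/39)
  pull out 2: (2/39) = +1  (since 39 mod 8 = 7)
  reciprocity: (17/39) -> +(39/17)
  reduce: (5/17)
  reciprocity: (5/17) -> +(17/5)
  reduce: (2/5)
  pull out 2: (2/5) = -1  (since 5 mod 8 = 5)
  (1/5) = 1
Product of signs = 1
(541/619) = 1

1


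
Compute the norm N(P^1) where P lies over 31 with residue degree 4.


N(P^a) = p^(a*f)
= 31^(1*4)
= 31^4
= 923521

923521


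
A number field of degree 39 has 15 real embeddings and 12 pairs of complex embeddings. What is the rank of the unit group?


By Dirichlet's unit theorem:
rank = r1 + r2 - 1
= 15 + 12 - 1
= 26

26


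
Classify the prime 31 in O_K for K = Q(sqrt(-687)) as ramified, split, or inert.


K = Q(sqrt(-687)). Since d mod 4 = 1, disc(K) = -687.
Check p | disc: -687 mod 31 = 26.
p does not divide disc. Compute Legendre symbol (d/p):
26^((31-1)/2) mod 31 = -1
(d/p) = -1, so p is inert: (p) stays prime with e=1, f=2, g=1.
Therefore p is inert.

inert


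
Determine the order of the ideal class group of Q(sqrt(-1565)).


K = Q(sqrt(-1565)). d mod 4 = 3, so D = disc(K) = 4d = -6260
h(K) equals the number of primitive reduced positive-definite forms (a, b, c) = a*x^2 + b*x*y + c*y^2 with b^2 - 4ac = D,
where reduced means |b| <= a <= c, with b >= 0 whenever |b| = a or a = c, and primitive means gcd(a, b, c) = 1.
Reduced forces 3a^2 <= |D| = 6260, so 1 <= a <= 45; b must have the parity of D, and c = (b^2 - D)/(4a) must be an integer >= a.
Enumerate a = 1..45, b in [-a, a]:
  a=1: (1, 0, 1565)  [1]
  a=2: (2, 2, 783)  [1]
  a=3: (3, -2, 522), (3, 2, 522)  [2]
  a=4: none
  a=5: (5, 0, 313)  [1]
  a=6: (6, -2, 261), (6, 2, 261)  [2]
  a=7..8: none
  a=9: (9, -2, 174), (9, 2, 174)  [2]
  a=10: (10, 10, 159)  [1]
  a=11..14: none
  a=15: (15, -10, 106), (15, 10, 106)  [2]
  a=16: none
  a=17: (17, -8, 93), (17, 8, 93)  [2]
  a=18: (18, -2, 87), (18, 2, 87)  [2]
  a=19..26: none
  a=27: (27, -2, 58), (27, 2, 58)  [2]
  a=28: none
  a=29: (29, -2, 54), (29, 2, 54)  [2]
  a=30: (30, -10, 53), (30, 10, 53)  [2]
  a=31: (31, -8, 51), (31, 8, 51)  [2]
  a=32..33: none
  a=34: (34, -26, 51), (34, 26, 51)  [2]
  a=35..36: none
  a=37: (37, -20, 45), (37, 20, 45)  [2]
  a=38..45: none
Total reduced forms: 1 + 1 + 2 + 1 + 2 + 2 + 1 + 2 + 2 + 2 + 2 + 2 + 2 + 2 + 2 + 2 = 28
h = 28

28


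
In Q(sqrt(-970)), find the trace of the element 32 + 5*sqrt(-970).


Tr(a + b*sqrt(d)) = (a + b*sqrt(d)) + (a - b*sqrt(d)) = 2a
= 2 * (32)
= 64

64


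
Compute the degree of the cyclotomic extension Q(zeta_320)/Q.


The degree equals Euler's totient phi(320).
320 = 2^6 * 5
phi(320) = 128

128


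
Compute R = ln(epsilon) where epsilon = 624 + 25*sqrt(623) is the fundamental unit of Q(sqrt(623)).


epsilon = 624 + 25*sqrt(623)
= 1247.9992
R = ln(1247.9992)
= 7.1293

7.1293


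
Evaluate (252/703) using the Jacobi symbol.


Compute (252/703) via quadratic reciprocity:
  pull out 2: (2/703) = +1  (since 703 mod 8 = 7)
  pull out 2: (2/703) = +1  (since 703 mod 8 = 7)
  reciprocity: (63/703) -> -(703/63)
  reduce: (10/63)
  pull out 2: (2/63) = +1  (since 63 mod 8 = 7)
  reciprocity: (5/63) -> +(63/5)
  reduce: (3/5)
  reciprocity: (3/5) -> +(5/3)
  reduce: (2/3)
  pull out 2: (2/3) = -1  (since 3 mod 8 = 3)
  (1/3) = 1
Product of signs = 1

1


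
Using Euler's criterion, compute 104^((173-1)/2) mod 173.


p = 173 is prime and the exponent is (p-1)/2 = 86, so by Euler's criterion 104^86 = (104/173) = +1 or -1 mod 173.
Compute by square-and-multiply:
  86 = 64 + 16 + 4 + 2 (binary 1010110)
  Repeated squaring mod 173: 104^1 = 104, 104^2 = 90, 104^4 = 142, 104^8 = 96, 104^16 = 47, 104^32 = 133, 104^64 = 43
  104^86 = 104^64 * 104^16 * 104^4 * 104^2 = 43 * 47 * 142 * 90 mod 173
    43 * 47 = 2021 = 118 mod 173
    118 * 142 = 16756 = 148 mod 173
    148 * 90 = 13320 = 172 mod 173
  104^86 = 172 mod 173
Result 172 = p - 1 = -1 mod 173: 104 is a quadratic non-residue mod 173. As a residue in [0, p-1] the value is 172.
104^86 mod 173 = 172

172


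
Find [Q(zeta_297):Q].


The degree equals Euler's totient phi(297).
297 = 3^3 * 11
phi(297) = 180

180


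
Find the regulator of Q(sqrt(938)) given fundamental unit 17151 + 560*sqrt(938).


epsilon = 17151 + 560*sqrt(938)
= 34302.0000
R = ln(34302.0000)
= 10.4430

10.4430


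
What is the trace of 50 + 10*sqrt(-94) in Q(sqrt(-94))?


Tr(a + b*sqrt(d)) = (a + b*sqrt(d)) + (a - b*sqrt(d)) = 2a
= 2 * (50)
= 100

100


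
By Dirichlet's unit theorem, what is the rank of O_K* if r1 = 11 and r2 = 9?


By Dirichlet's unit theorem:
rank = r1 + r2 - 1
= 11 + 9 - 1
= 19

19


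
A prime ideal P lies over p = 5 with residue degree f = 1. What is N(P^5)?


N(P^a) = p^(a*f)
= 5^(5*1)
= 5^5
= 3125

3125


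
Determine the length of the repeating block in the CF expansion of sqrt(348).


Run the CF algorithm for sqrt(348).
a_0 = floor(sqrt(348)) = 18; set m_0=0, q_0=1.
Recurrence: m' = q*a - m,  q' = (d - m'^2)/q,  a' = floor((a_0 + m')/q').
  step 1: m=18, q=24, a=1
  step 2: m=6, q=13, a=1
  step 3: m=7, q=23, a=1
  step 4: m=16, q=4, a=8
  step 5: m=16, q=23, a=1
  step 6: m=7, q=13, a=1
  step 7: m=6, q=24, a=1
  step 8: m=18, q=1, a=36
a_8 = 2*a_0 = 36, so the period closes here.
sqrt(348) = [18; 1, 1, 1, 8, 1, 1, 1, 36]
Period length = 8

8


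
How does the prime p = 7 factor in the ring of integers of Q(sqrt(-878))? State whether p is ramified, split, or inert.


K = Q(sqrt(-878)). Since d mod 4 = 2, disc(K) = -3512.
Check p | disc: -3512 mod 7 = 2.
p does not divide disc. Compute Legendre symbol (d/p):
4^((7-1)/2) mod 7 = 1
(d/p) = 1, so p splits: (p) = P*P' with e=1, f=1, g=2.
Therefore p is split.

split


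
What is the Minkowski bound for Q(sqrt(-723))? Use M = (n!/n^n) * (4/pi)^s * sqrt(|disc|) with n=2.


d = -723, d mod 4 = 1, so disc(K) = d = -723; |disc(K)| = 723
Imaginary quadratic field, so n = 2, s = r2 = 1, r1 = 0
M = (n!/n^n) * (4/pi)^s * sqrt(|disc(K)|) = (2!/2^2) * (4/pi)^1 * sqrt(723)
= 0.5 * 1.273240 * 26.888659
= 17.1179

17.1179


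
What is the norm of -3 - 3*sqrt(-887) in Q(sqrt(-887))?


N(a + b*sqrt(d)) = a^2 - d*b^2
= (-3)^2 - (-887)*(-3)^2
= 9 + 7983
= 7992

7992


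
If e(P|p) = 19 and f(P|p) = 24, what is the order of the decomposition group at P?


|D_P| = e * f
= 19 * 24
= 456

456


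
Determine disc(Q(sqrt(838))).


For K = Q(sqrt(d)) with d squarefree: disc(K) = d if d = 1 mod 4, and disc(K) = 4d if d = 2 or 3 mod 4.
Here d = 838, and d mod 4 = 2.
d = 2 mod 4, not 1 (O_K = Z[sqrt(d)]), so disc(K) = 4d = 4 * (838) = 3352

3352


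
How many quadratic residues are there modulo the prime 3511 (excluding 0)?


For prime p, the number of non-zero quadratic residues is (p-1)/2.
= (3511-1)/2
= 1755

1755


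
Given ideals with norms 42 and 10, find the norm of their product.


N(IJ) = N(I) * N(J)
= 42 * 10
= 420

420


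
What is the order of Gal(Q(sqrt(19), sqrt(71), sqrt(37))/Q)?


The 3 square roots of distinct primes are multiplicatively independent over Q,
so [K:Q] = 2^3 and Gal(K/Q) is isomorphic to (Z/2Z)^3.
|Gal| = 2^3 = 8

8


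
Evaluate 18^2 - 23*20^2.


x^2 - d*y^2
= 18^2 - 23*20^2
= 324 - 9200
= -8876

-8876


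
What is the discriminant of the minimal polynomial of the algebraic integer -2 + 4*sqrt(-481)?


The element -2 + 4*sqrt(-481) has minimal polynomial:
x^2 + 4*x + 7700
Discriminant = (4)^2 - 4*(7700)
= 16 - 30800
= -30784

-30784


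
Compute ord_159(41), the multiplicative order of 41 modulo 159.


We want ord_159(41), the smallest k >= 1 with 41^k = 1 mod 159.
n = 159 = 3 * 53, phi(159) = 104; the order divides phi(n).
Divisors of 104: 1, 2, 4, 8, 13, 26, 52, 104
Repeated squaring mod 159: 41^1 = 41, 41^2 = 91, 41^4 = 13, 41^8 = 10, 41^16 = 100, 41^32 = 142, 41^64 = 130
Test divisors in increasing order:
  k=1: 41^1 = 41 mod 159
  k=2: 41^2 = 91 mod 159
  k=4: 41^4 = 13 mod 159
  k=8: 41^8 = 10 mod 159
  k=13: 41^13 = 10 * 13 * 41 = 83 mod 159
  k=26: 41^26 = 100 * 10 * 91 = 52 mod 159
  k=52: 41^52 = 142 * 100 * 13 = 1 mod 159  <- first divisor giving 1
Order = 52

52


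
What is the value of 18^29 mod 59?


p = 59 is prime and the exponent is (p-1)/2 = 29, so by Euler's criterion 18^29 = (18/59) = +1 or -1 mod 59.
Compute by square-and-multiply:
  29 = 16 + 8 + 4 + 1 (binary 11101)
  Repeated squaring mod 59: 18^1 = 18, 18^2 = 29, 18^4 = 15, 18^8 = 48, 18^16 = 3
  18^29 = 18^16 * 18^8 * 18^4 * 18^1 = 3 * 48 * 15 * 18 mod 59
    3 * 48 = 144 = 26 mod 59
    26 * 15 = 390 = 36 mod 59
    36 * 18 = 648 = 58 mod 59
  18^29 = 58 mod 59
Result 58 = p - 1 = -1 mod 59: 18 is a quadratic non-residue mod 59. As a residue in [0, p-1] the value is 58.
18^29 mod 59 = 58

58


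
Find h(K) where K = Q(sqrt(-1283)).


K = Q(sqrt(-1283)). d mod 4 = 1, so D = disc(K) = d = -1283
h(K) equals the number of primitive reduced positive-definite forms (a, b, c) = a*x^2 + b*x*y + c*y^2 with b^2 - 4ac = D,
where reduced means |b| <= a <= c, with b >= 0 whenever |b| = a or a = c, and primitive means gcd(a, b, c) = 1.
Reduced forces 3a^2 <= |D| = 1283, so 1 <= a <= 20; b must have the parity of D, and c = (b^2 - D)/(4a) must be an integer >= a.
Enumerate a = 1..20, b in [-a, a]:
  a=1: (1, 1, 321)  [1]
  a=2: none
  a=3: (3, -1, 107), (3, 1, 107)  [2]
  a=4..8: none
  a=9: (9, -7, 37), (9, 7, 37)  [2]
  a=10: none
  a=11: (11, -9, 31), (11, 9, 31)  [2]
  a=12: none
  a=13: (13, -11, 27), (13, 11, 27)  [2]
  a=14..16: none
  a=17: (17, -3, 19), (17, 3, 19)  [2]
  a=18..20: none
Total reduced forms: 1 + 2 + 2 + 2 + 2 + 2 = 11
h = 11

11


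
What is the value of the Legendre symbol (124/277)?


p = 277 is prime, so compute (124/277) with the reciprocity algorithm (Jacobi-symbol steps: pull out 2s via (2/n), flip via reciprocity, reduce):
  pull out 2: (2/277) = -1  (since 277 mod 8 = 5)
  pull out 2: (2/277) = -1  (since 277 mod 8 = 5)
  reciprocity: (31/277) -> +(277/31)
  reduce: (29/31)
  reciprocity: (29/31) -> +(31/29)
  reduce: (2/29)
  pull out 2: (2/29) = -1  (since 29 mod 8 = 5)
  (1/29) = 1
Product of signs = -1
(124/277) = -1

-1


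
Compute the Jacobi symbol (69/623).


Compute (69/623) via quadratic reciprocity:
  reciprocity: (69/623) -> +(623/69)
  reduce: (2/69)
  pull out 2: (2/69) = -1  (since 69 mod 8 = 5)
  (1/69) = 1
Product of signs = -1

-1


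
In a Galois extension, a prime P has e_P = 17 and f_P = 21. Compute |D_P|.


|D_P| = e * f
= 17 * 21
= 357

357


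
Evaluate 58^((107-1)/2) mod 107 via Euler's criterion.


p = 107 is prime and the exponent is (p-1)/2 = 53, so by Euler's criterion 58^53 = (58/107) = +1 or -1 mod 107.
Compute by square-and-multiply:
  53 = 32 + 16 + 4 + 1 (binary 110101)
  Repeated squaring mod 107: 58^1 = 58, 58^2 = 47, 58^4 = 69, 58^8 = 53, 58^16 = 27, 58^32 = 87
  58^53 = 58^32 * 58^16 * 58^4 * 58^1 = 87 * 27 * 69 * 58 mod 107
    87 * 27 = 2349 = 102 mod 107
    102 * 69 = 7038 = 83 mod 107
    83 * 58 = 4814 = 106 mod 107
  58^53 = 106 mod 107
Result 106 = p - 1 = -1 mod 107: 58 is a quadratic non-residue mod 107. As a residue in [0, p-1] the value is 106.
58^53 mod 107 = 106

106


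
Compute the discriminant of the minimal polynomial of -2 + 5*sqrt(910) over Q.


The element -2 + 5*sqrt(910) has minimal polynomial:
x^2 + 4*x - 22746
Discriminant = (4)^2 - 4*(-22746)
= 16 + 90984
= 91000

91000


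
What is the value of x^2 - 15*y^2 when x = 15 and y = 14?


x^2 - d*y^2
= 15^2 - 15*14^2
= 225 - 2940
= -2715

-2715


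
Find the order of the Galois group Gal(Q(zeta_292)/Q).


|Gal(Q(zeta_292)/Q)| = phi(292)
= 144

144


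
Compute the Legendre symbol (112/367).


p = 367 is prime, so compute (112/367) with the reciprocity algorithm (Jacobi-symbol steps: pull out 2s via (2/n), flip via reciprocity, reduce):
  pull out 2: (2/367) = +1  (since 367 mod 8 = 7)
  pull out 2: (2/367) = +1  (since 367 mod 8 = 7)
  pull out 2: (2/367) = +1  (since 367 mod 8 = 7)
  pull out 2: (2/367) = +1  (since 367 mod 8 = 7)
  reciprocity: (7/367) -> -(367/7)
  reduce: (3/7)
  reciprocity: (3/7) -> -(7/3)
  reduce: (1/3)
  (1/3) = 1
Product of signs = 1
(112/367) = 1

1


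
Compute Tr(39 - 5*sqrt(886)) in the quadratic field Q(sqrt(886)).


Tr(a + b*sqrt(d)) = (a + b*sqrt(d)) + (a - b*sqrt(d)) = 2a
= 2 * (39)
= 78

78


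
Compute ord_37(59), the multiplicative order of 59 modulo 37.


We want ord_37(59), the smallest k >= 1 with 59^k = 1 mod 37.
n = 37 = 37, phi(37) = 36; the order divides phi(n).
Divisors of 36: 1, 2, 3, 4, 6, 9, 12, 18, 36
Repeated squaring mod 37: 59^1 = 22, 59^2 = 3, 59^4 = 9, 59^8 = 7, 59^16 = 12, 59^32 = 33
Test divisors in increasing order:
  k=1: 59^1 = 22 mod 37
  k=2: 59^2 = 3 mod 37
  k=3: 59^3 = 3 * 22 = 29 mod 37
  k=4: 59^4 = 9 mod 37
  k=6: 59^6 = 9 * 3 = 27 mod 37
  k=9: 59^9 = 7 * 22 = 6 mod 37
  k=12: 59^12 = 7 * 9 = 26 mod 37
  k=18: 59^18 = 12 * 3 = 36 mod 37
  k=36: 59^36 = 33 * 9 = 1 mod 37  <- first divisor giving 1
Order = 36

36


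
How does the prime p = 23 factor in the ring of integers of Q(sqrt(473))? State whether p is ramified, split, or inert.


K = Q(sqrt(473)). Since d mod 4 = 1, disc(K) = 473.
Check p | disc: 473 mod 23 = 13.
p does not divide disc. Compute Legendre symbol (d/p):
13^((23-1)/2) mod 23 = 1
(d/p) = 1, so p splits: (p) = P*P' with e=1, f=1, g=2.
Therefore p is split.

split


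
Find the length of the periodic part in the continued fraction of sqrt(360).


Run the CF algorithm for sqrt(360).
a_0 = floor(sqrt(360)) = 18; set m_0=0, q_0=1.
Recurrence: m' = q*a - m,  q' = (d - m'^2)/q,  a' = floor((a_0 + m')/q').
  step 1: m=18, q=36, a=1
  step 2: m=18, q=1, a=36
a_2 = 2*a_0 = 36, so the period closes here.
sqrt(360) = [18; 1, 36]
Period length = 2

2


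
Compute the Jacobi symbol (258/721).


Compute (258/721) via quadratic reciprocity:
  pull out 2: (2/721) = +1  (since 721 mod 8 = 1)
  reciprocity: (129/721) -> +(721/129)
  reduce: (76/129)
  pull out 2: (2/129) = +1  (since 129 mod 8 = 1)
  pull out 2: (2/129) = +1  (since 129 mod 8 = 1)
  reciprocity: (19/129) -> +(129/19)
  reduce: (15/19)
  reciprocity: (15/19) -> -(19/15)
  reduce: (4/15)
  pull out 2: (2/15) = +1  (since 15 mod 8 = 7)
  pull out 2: (2/15) = +1  (since 15 mod 8 = 7)
  (1/15) = 1
Product of signs = -1

-1


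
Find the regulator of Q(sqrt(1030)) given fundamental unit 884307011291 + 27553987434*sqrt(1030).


epsilon = 884307011291 + 27553987434*sqrt(1030)
= 1.7686e+12
R = ln(1.7686e+12)
= 28.2012

28.2012


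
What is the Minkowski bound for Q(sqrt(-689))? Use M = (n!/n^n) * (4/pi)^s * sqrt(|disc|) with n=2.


d = -689, d mod 4 = 3, so disc(K) = 4d = -2756; |disc(K)| = 2756
Imaginary quadratic field, so n = 2, s = r2 = 1, r1 = 0
M = (n!/n^n) * (4/pi)^s * sqrt(|disc(K)|) = (2!/2^2) * (4/pi)^1 * sqrt(2756)
= 0.5 * 1.273240 * 52.497619
= 33.4210

33.4210


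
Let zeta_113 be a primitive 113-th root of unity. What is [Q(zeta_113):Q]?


The degree equals Euler's totient phi(113).
113 = 113
phi(113) = 112

112


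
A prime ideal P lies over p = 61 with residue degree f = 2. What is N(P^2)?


N(P^a) = p^(a*f)
= 61^(2*2)
= 61^4
= 13845841

13845841


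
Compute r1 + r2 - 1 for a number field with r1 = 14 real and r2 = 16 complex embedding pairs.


By Dirichlet's unit theorem:
rank = r1 + r2 - 1
= 14 + 16 - 1
= 29

29


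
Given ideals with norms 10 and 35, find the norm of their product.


N(IJ) = N(I) * N(J)
= 10 * 35
= 350

350


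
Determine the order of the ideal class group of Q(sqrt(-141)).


K = Q(sqrt(-141)). d mod 4 = 3, so D = disc(K) = 4d = -564
h(K) equals the number of primitive reduced positive-definite forms (a, b, c) = a*x^2 + b*x*y + c*y^2 with b^2 - 4ac = D,
where reduced means |b| <= a <= c, with b >= 0 whenever |b| = a or a = c, and primitive means gcd(a, b, c) = 1.
Reduced forces 3a^2 <= |D| = 564, so 1 <= a <= 13; b must have the parity of D, and c = (b^2 - D)/(4a) must be an integer >= a.
Enumerate a = 1..13, b in [-a, a]:
  a=1: (1, 0, 141)  [1]
  a=2: (2, 2, 71)  [1]
  a=3: (3, 0, 47)  [1]
  a=4: none
  a=5: (5, -4, 29), (5, 4, 29)  [2]
  a=6: (6, 6, 25)  [1]
  a=7..9: none
  a=10: (10, -6, 15), (10, 6, 15)  [2]
  a=11..13: none
Total reduced forms: 1 + 1 + 1 + 2 + 1 + 2 = 8
h = 8

8


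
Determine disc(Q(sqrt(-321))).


For K = Q(sqrt(d)) with d squarefree: disc(K) = d if d = 1 mod 4, and disc(K) = 4d if d = 2 or 3 mod 4.
Here d = -321, and d mod 4 = 3.
d = 3 mod 4, not 1 (O_K = Z[sqrt(d)]), so disc(K) = 4d = 4 * (-321) = -1284

-1284


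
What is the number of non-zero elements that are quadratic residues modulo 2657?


For prime p, the number of non-zero quadratic residues is (p-1)/2.
= (2657-1)/2
= 1328

1328


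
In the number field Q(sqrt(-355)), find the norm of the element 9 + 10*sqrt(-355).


N(a + b*sqrt(d)) = a^2 - d*b^2
= (9)^2 - (-355)*(10)^2
= 81 + 35500
= 35581

35581


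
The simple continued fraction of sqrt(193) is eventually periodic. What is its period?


Run the CF algorithm for sqrt(193).
a_0 = floor(sqrt(193)) = 13; set m_0=0, q_0=1.
Recurrence: m' = q*a - m,  q' = (d - m'^2)/q,  a' = floor((a_0 + m')/q').
  step 1: m=13, q=24, a=1
  step 2: m=11, q=3, a=8
  step 3: m=13, q=8, a=3
  step 4: m=11, q=9, a=2
  step 5: m=7, q=16, a=1
  step 6: m=9, q=7, a=3
  step 7: m=12, q=7, a=3
  step 8: m=9, q=16, a=1
  step 9: m=7, q=9, a=2
  step 10: m=11, q=8, a=3
  step 11: m=13, q=3, a=8
  step 12: m=11, q=24, a=1
  step 13: m=13, q=1, a=26
a_13 = 2*a_0 = 26, so the period closes here.
sqrt(193) = [13; 1, 8, 3, 2, 1, 3, 3, 1, 2, 3, 8, 1, 26]
Period length = 13

13


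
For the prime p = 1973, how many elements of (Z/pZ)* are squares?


For prime p, the number of non-zero quadratic residues is (p-1)/2.
= (1973-1)/2
= 986

986


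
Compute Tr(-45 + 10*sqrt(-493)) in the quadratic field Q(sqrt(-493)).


Tr(a + b*sqrt(d)) = (a + b*sqrt(d)) + (a - b*sqrt(d)) = 2a
= 2 * (-45)
= -90

-90


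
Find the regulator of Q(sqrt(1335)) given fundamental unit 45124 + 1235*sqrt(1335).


epsilon = 45124 + 1235*sqrt(1335)
= 90248.0000
R = ln(90248.0000)
= 11.4103

11.4103


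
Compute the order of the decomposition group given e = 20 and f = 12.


|D_P| = e * f
= 20 * 12
= 240

240


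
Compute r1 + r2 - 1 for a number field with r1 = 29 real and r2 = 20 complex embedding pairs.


By Dirichlet's unit theorem:
rank = r1 + r2 - 1
= 29 + 20 - 1
= 48

48


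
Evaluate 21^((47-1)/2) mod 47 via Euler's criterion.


p = 47 is prime and the exponent is (p-1)/2 = 23, so by Euler's criterion 21^23 = (21/47) = +1 or -1 mod 47.
Compute by square-and-multiply:
  23 = 16 + 4 + 2 + 1 (binary 10111)
  Repeated squaring mod 47: 21^1 = 21, 21^2 = 18, 21^4 = 42, 21^8 = 25, 21^16 = 14
  21^23 = 21^16 * 21^4 * 21^2 * 21^1 = 14 * 42 * 18 * 21 mod 47
    14 * 42 = 588 = 24 mod 47
    24 * 18 = 432 = 9 mod 47
    9 * 21 = 189 = 1 mod 47
  21^23 = 1 mod 47
Result 1: 21 is a quadratic residue mod 47.
21^23 mod 47 = 1

1
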